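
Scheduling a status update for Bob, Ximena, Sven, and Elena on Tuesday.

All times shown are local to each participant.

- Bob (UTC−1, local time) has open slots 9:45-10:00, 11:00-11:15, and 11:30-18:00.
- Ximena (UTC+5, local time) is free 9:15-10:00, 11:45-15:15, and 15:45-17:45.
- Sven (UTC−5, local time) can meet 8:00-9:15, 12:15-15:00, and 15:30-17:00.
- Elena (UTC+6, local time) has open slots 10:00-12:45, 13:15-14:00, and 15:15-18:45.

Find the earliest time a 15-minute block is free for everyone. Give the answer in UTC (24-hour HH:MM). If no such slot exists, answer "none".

none

Bob → UTC: 10:45–11:00, 12:00–12:15, 12:30–19:00.
Ximena → UTC: 04:15–05:00, 06:45–10:15, 10:45–12:45.
Sven → UTC: 13:00–14:15, 17:15–20:00, 20:30–22:00.
Elena → UTC: 04:00–06:45, 07:15–08:00, 09:15–12:45.
Bob ∩ Ximena: 10:45–11:00, 12:00–12:15, 12:30–12:45.
Bob ∩ Ximena ∩ Sven: (none).
Bob ∩ Ximena ∩ Sven ∩ Elena: (none).
Windows ≥ 15 min: (none).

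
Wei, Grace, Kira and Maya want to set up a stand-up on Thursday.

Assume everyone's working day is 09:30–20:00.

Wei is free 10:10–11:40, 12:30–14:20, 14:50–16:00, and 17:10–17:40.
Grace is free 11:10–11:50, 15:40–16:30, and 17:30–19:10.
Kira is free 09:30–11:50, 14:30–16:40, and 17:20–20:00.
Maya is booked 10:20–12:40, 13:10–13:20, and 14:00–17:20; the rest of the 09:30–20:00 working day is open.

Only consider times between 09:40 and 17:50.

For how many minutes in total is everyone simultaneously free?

10 minutes

Maya free within 09:30–20:00: 09:30–10:20, 12:40–13:10, 13:20–14:00, 17:20–20:00.
Wei ∩ Grace: 11:10–11:40, 15:40–16:00, 17:30–17:40.
Wei ∩ Grace ∩ Kira: 11:10–11:40, 15:40–16:00, 17:30–17:40.
Wei ∩ Grace ∩ Kira ∩ Maya: 17:30–17:40.
Restricted to 09:40–17:50: 17:30–17:40.
Total common minutes: 10.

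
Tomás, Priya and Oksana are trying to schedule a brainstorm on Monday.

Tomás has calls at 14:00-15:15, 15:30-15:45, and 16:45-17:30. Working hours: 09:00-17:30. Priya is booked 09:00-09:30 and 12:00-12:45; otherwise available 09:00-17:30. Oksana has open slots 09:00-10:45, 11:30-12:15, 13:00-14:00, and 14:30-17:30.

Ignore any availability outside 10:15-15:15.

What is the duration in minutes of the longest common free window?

Tomás free within 09:00–17:30: 09:00–14:00, 15:15–15:30, 15:45–16:45.
Priya free within 09:00–17:30: 09:30–12:00, 12:45–17:30.
Tomás ∩ Priya: 09:30–12:00, 12:45–14:00, 15:15–15:30, 15:45–16:45.
Tomás ∩ Priya ∩ Oksana: 09:30–10:45, 11:30–12:00, 13:00–14:00, 15:15–15:30, 15:45–16:45.
Restricted to 10:15–15:15: 10:15–10:45, 11:30–12:00, 13:00–14:00.
Common window lengths: 30, 30, 60 min; longest is 60.

60 minutes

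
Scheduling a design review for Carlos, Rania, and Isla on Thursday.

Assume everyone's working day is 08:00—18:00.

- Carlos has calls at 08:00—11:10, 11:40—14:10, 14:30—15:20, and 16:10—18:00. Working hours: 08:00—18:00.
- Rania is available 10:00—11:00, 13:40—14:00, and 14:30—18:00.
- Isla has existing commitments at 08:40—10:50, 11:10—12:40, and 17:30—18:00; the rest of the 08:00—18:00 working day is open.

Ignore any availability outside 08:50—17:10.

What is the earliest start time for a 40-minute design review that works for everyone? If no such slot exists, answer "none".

Carlos free within 08:00–18:00: 11:10–11:40, 14:10–14:30, 15:20–16:10.
Isla free within 08:00–18:00: 08:00–08:40, 10:50–11:10, 12:40–17:30.
Carlos ∩ Rania: 15:20–16:10.
Carlos ∩ Rania ∩ Isla: 15:20–16:10.
Restricted to 08:50–17:10: 15:20–16:10.
Windows ≥ 40 min: 15:20–16:10.
Earliest such window starts at 15:20.

15:20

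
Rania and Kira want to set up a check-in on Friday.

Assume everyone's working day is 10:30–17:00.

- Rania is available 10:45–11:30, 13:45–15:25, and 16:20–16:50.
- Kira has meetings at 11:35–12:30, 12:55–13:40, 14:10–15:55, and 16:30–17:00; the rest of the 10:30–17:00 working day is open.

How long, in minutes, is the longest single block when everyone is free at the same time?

45 minutes

Kira free within 10:30–17:00: 10:30–11:35, 12:30–12:55, 13:40–14:10, 15:55–16:30.
Rania ∩ Kira: 10:45–11:30, 13:45–14:10, 16:20–16:30.
Common window lengths: 45, 25, 10 min; longest is 45.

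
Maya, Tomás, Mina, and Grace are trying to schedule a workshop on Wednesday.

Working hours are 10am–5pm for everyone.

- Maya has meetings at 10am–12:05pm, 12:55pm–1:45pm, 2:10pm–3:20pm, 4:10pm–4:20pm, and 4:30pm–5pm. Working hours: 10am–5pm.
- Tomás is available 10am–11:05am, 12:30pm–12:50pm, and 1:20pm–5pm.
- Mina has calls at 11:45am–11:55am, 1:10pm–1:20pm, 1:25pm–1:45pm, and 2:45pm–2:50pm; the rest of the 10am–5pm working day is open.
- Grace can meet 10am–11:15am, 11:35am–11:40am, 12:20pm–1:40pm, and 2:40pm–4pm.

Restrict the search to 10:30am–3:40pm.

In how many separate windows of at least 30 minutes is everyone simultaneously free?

0

Maya free within 10:00–17:00: 12:05–12:55, 13:45–14:10, 15:20–16:10, 16:20–16:30.
Mina free within 10:00–17:00: 10:00–11:45, 11:55–13:10, 13:20–13:25, 13:45–14:45, 14:50–17:00.
Maya ∩ Tomás: 12:30–12:50, 13:45–14:10, 15:20–16:10, 16:20–16:30.
Maya ∩ Tomás ∩ Mina: 12:30–12:50, 13:45–14:10, 15:20–16:10, 16:20–16:30.
Maya ∩ Tomás ∩ Mina ∩ Grace: 12:30–12:50, 15:20–16:00.
Restricted to 10:30–15:40: 12:30–12:50, 15:20–15:40.
Windows ≥ 30 min: (none).
That's 0 windows.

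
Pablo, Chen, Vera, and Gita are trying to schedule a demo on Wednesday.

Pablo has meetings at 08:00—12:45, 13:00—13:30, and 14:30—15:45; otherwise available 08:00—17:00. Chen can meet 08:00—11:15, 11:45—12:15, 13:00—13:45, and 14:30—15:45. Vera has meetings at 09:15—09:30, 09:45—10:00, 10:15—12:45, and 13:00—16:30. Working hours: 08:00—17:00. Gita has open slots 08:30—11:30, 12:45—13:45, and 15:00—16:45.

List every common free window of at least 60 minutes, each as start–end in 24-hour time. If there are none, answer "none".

none

Pablo free within 08:00–17:00: 12:45–13:00, 13:30–14:30, 15:45–17:00.
Vera free within 08:00–17:00: 08:00–09:15, 09:30–09:45, 10:00–10:15, 12:45–13:00, 16:30–17:00.
Pablo ∩ Chen: 13:30–13:45.
Pablo ∩ Chen ∩ Vera: (none).
Pablo ∩ Chen ∩ Vera ∩ Gita: (none).
Windows ≥ 60 min: (none).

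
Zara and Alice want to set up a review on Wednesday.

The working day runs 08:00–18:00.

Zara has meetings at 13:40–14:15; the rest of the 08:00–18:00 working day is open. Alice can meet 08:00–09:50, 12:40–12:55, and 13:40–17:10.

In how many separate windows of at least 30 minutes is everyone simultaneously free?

2

Zara free within 08:00–18:00: 08:00–13:40, 14:15–18:00.
Zara ∩ Alice: 08:00–09:50, 12:40–12:55, 14:15–17:10.
Windows ≥ 30 min: 08:00–09:50, 14:15–17:10.
That's 2 windows.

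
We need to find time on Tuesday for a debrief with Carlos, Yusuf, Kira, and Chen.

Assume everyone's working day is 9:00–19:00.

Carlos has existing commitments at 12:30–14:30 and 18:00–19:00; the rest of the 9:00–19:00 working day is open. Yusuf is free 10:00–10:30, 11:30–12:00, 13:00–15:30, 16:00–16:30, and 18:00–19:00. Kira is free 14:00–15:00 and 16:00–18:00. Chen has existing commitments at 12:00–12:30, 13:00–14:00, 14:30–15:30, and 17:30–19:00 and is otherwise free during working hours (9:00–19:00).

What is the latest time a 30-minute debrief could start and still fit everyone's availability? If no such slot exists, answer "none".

16:00

Carlos free within 09:00–19:00: 09:00–12:30, 14:30–18:00.
Chen free within 09:00–19:00: 09:00–12:00, 12:30–13:00, 14:00–14:30, 15:30–17:30.
Carlos ∩ Yusuf: 10:00–10:30, 11:30–12:00, 14:30–15:30, 16:00–16:30.
Carlos ∩ Yusuf ∩ Kira: 14:30–15:00, 16:00–16:30.
Carlos ∩ Yusuf ∩ Kira ∩ Chen: 16:00–16:30.
Windows ≥ 30 min: 16:00–16:30.
Latest start in the last window 16:00–16:30 is 16:30 − 30 min = 16:00.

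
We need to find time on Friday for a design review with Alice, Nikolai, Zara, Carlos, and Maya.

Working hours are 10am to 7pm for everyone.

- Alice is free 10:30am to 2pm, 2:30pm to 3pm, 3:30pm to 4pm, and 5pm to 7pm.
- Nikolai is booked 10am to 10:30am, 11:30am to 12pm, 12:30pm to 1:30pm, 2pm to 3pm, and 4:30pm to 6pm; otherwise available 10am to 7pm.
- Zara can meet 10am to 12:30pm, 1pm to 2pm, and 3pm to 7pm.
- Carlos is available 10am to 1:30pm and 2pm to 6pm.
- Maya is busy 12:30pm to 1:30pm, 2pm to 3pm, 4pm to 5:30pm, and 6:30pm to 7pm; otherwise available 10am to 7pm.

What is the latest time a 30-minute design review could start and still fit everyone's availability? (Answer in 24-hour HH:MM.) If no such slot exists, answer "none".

Nikolai free within 10:00–19:00: 10:30–11:30, 12:00–12:30, 13:30–14:00, 15:00–16:30, 18:00–19:00.
Maya free within 10:00–19:00: 10:00–12:30, 13:30–14:00, 15:00–16:00, 17:30–18:30.
Alice ∩ Nikolai: 10:30–11:30, 12:00–12:30, 13:30–14:00, 15:30–16:00, 18:00–19:00.
Alice ∩ Nikolai ∩ Zara: 10:30–11:30, 12:00–12:30, 13:30–14:00, 15:30–16:00, 18:00–19:00.
Alice ∩ Nikolai ∩ Zara ∩ Carlos: 10:30–11:30, 12:00–12:30, 15:30–16:00.
Alice ∩ Nikolai ∩ Zara ∩ Carlos ∩ Maya: 10:30–11:30, 12:00–12:30, 15:30–16:00.
Windows ≥ 30 min: 10:30–11:30, 12:00–12:30, 15:30–16:00.
Latest start in the last window 15:30–16:00 is 16:00 − 30 min = 15:30.

15:30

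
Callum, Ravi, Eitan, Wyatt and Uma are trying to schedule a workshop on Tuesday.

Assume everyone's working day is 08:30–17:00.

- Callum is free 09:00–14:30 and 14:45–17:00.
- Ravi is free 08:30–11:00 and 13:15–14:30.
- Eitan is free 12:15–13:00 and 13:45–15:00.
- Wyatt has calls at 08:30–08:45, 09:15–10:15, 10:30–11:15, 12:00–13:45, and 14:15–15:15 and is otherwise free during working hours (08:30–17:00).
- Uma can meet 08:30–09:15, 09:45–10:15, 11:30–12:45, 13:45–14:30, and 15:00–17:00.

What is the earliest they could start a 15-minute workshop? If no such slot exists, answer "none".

Wyatt free within 08:30–17:00: 08:45–09:15, 10:15–10:30, 11:15–12:00, 13:45–14:15, 15:15–17:00.
Callum ∩ Ravi: 09:00–11:00, 13:15–14:30.
Callum ∩ Ravi ∩ Eitan: 13:45–14:30.
Callum ∩ Ravi ∩ Eitan ∩ Wyatt: 13:45–14:15.
Callum ∩ Ravi ∩ Eitan ∩ Wyatt ∩ Uma: 13:45–14:15.
Windows ≥ 15 min: 13:45–14:15.
Earliest such window starts at 13:45.

13:45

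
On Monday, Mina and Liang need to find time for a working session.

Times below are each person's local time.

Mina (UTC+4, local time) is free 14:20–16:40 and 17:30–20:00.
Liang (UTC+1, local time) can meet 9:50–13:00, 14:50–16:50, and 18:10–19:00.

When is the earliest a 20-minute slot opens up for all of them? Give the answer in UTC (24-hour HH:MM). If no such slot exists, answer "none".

10:20

Mina → UTC: 10:20–12:40, 13:30–16:00.
Liang → UTC: 08:50–12:00, 13:50–15:50, 17:10–18:00.
Mina ∩ Liang: 10:20–12:00, 13:50–15:50.
Windows ≥ 20 min: 10:20–12:00, 13:50–15:50.
Earliest such window starts at 10:20.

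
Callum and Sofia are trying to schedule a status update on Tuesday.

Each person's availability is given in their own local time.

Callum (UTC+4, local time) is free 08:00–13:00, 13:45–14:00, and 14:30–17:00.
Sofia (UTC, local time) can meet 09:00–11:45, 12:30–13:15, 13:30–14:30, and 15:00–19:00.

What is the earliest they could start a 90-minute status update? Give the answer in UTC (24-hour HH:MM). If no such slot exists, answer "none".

none

Callum → UTC: 04:00–09:00, 09:45–10:00, 10:30–13:00.
Sofia → UTC: 09:00–11:45, 12:30–13:15, 13:30–14:30, 15:00–19:00.
Callum ∩ Sofia: 09:45–10:00, 10:30–11:45, 12:30–13:00.
Windows ≥ 90 min: (none).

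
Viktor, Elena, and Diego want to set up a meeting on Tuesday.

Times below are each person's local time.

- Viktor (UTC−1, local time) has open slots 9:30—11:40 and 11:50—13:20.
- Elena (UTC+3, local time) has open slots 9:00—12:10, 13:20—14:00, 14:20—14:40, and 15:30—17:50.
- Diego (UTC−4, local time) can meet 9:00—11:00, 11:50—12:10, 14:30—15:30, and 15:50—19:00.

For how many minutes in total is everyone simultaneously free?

Viktor → UTC: 10:30–12:40, 12:50–14:20.
Elena → UTC: 06:00–09:10, 10:20–11:00, 11:20–11:40, 12:30–14:50.
Diego → UTC: 13:00–15:00, 15:50–16:10, 18:30–19:30, 19:50–23:00.
Viktor ∩ Elena: 10:30–11:00, 11:20–11:40, 12:30–12:40, 12:50–14:20.
Viktor ∩ Elena ∩ Diego: 13:00–14:20.
Total common minutes: 80.

80 minutes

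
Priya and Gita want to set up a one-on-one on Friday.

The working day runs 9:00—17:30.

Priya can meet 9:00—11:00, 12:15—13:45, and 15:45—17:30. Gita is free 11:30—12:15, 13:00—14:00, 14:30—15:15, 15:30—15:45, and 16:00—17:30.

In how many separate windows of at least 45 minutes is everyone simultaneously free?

Priya ∩ Gita: 13:00–13:45, 16:00–17:30.
Windows ≥ 45 min: 13:00–13:45, 16:00–17:30.
That's 2 windows.

2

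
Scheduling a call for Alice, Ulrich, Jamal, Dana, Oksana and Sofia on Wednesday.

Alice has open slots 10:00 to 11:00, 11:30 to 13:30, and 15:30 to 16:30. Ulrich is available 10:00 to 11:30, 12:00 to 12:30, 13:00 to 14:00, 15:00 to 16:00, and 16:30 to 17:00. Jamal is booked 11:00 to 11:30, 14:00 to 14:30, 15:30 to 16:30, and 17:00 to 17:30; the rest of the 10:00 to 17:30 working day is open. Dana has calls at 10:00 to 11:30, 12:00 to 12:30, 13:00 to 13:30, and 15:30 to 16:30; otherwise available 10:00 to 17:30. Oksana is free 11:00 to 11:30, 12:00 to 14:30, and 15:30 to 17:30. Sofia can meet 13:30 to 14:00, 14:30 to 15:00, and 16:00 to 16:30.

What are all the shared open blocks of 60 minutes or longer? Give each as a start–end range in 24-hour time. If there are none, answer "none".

Jamal free within 10:00–17:30: 10:00–11:00, 11:30–14:00, 14:30–15:30, 16:30–17:00.
Dana free within 10:00–17:30: 11:30–12:00, 12:30–13:00, 13:30–15:30, 16:30–17:30.
Alice ∩ Ulrich: 10:00–11:00, 12:00–12:30, 13:00–13:30, 15:30–16:00.
Alice ∩ Ulrich ∩ Jamal: 10:00–11:00, 12:00–12:30, 13:00–13:30.
Alice ∩ Ulrich ∩ Jamal ∩ Dana: (none).
Alice ∩ Ulrich ∩ Jamal ∩ Dana ∩ Oksana: (none).
Alice ∩ Ulrich ∩ Jamal ∩ Dana ∩ Oksana ∩ Sofia: (none).
Windows ≥ 60 min: (none).

none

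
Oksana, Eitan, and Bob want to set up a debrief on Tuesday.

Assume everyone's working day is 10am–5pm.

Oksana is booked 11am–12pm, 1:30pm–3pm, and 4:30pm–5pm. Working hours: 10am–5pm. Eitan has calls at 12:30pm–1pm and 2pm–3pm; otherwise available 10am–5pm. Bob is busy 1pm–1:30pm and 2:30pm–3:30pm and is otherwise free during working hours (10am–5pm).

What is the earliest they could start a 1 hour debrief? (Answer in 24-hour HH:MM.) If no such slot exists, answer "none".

Oksana free within 10:00–17:00: 10:00–11:00, 12:00–13:30, 15:00–16:30.
Eitan free within 10:00–17:00: 10:00–12:30, 13:00–14:00, 15:00–17:00.
Bob free within 10:00–17:00: 10:00–13:00, 13:30–14:30, 15:30–17:00.
Oksana ∩ Eitan: 10:00–11:00, 12:00–12:30, 13:00–13:30, 15:00–16:30.
Oksana ∩ Eitan ∩ Bob: 10:00–11:00, 12:00–12:30, 15:30–16:30.
Windows ≥ 60 min: 10:00–11:00, 15:30–16:30.
Earliest such window starts at 10:00.

10:00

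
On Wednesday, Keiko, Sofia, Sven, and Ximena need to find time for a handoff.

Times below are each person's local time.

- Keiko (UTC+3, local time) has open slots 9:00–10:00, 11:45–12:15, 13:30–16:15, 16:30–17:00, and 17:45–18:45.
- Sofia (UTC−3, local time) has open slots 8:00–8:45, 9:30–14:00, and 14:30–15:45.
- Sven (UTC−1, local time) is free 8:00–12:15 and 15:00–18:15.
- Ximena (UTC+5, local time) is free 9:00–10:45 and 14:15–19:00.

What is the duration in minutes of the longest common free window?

Keiko → UTC: 06:00–07:00, 08:45–09:15, 10:30–13:15, 13:30–14:00, 14:45–15:45.
Sofia → UTC: 11:00–11:45, 12:30–17:00, 17:30–18:45.
Sven → UTC: 09:00–13:15, 16:00–19:15.
Ximena → UTC: 04:00–05:45, 09:15–14:00.
Keiko ∩ Sofia: 11:00–11:45, 12:30–13:15, 13:30–14:00, 14:45–15:45.
Keiko ∩ Sofia ∩ Sven: 11:00–11:45, 12:30–13:15.
Keiko ∩ Sofia ∩ Sven ∩ Ximena: 11:00–11:45, 12:30–13:15.
Common window lengths: 45, 45 min; longest is 45.

45 minutes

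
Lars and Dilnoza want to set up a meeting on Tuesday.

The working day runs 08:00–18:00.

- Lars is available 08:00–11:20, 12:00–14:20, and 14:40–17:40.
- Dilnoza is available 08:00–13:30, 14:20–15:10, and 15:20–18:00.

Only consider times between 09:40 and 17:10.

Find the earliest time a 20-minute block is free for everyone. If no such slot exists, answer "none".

09:40

Lars ∩ Dilnoza: 08:00–11:20, 12:00–13:30, 14:40–15:10, 15:20–17:40.
Restricted to 09:40–17:10: 09:40–11:20, 12:00–13:30, 14:40–15:10, 15:20–17:10.
Windows ≥ 20 min: 09:40–11:20, 12:00–13:30, 14:40–15:10, 15:20–17:10.
Earliest such window starts at 09:40.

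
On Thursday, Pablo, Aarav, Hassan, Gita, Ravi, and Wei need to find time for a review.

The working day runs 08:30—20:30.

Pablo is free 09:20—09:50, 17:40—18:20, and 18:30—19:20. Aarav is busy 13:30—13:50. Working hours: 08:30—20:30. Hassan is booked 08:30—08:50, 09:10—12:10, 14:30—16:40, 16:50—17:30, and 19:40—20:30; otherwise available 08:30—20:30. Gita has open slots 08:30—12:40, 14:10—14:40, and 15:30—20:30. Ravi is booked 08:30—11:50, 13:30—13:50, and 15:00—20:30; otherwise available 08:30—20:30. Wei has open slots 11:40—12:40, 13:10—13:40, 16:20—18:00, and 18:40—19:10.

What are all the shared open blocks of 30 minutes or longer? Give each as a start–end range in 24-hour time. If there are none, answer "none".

Aarav free within 08:30–20:30: 08:30–13:30, 13:50–20:30.
Hassan free within 08:30–20:30: 08:50–09:10, 12:10–14:30, 16:40–16:50, 17:30–19:40.
Ravi free within 08:30–20:30: 11:50–13:30, 13:50–15:00.
Pablo ∩ Aarav: 09:20–09:50, 17:40–18:20, 18:30–19:20.
Pablo ∩ Aarav ∩ Hassan: 17:40–18:20, 18:30–19:20.
Pablo ∩ Aarav ∩ Hassan ∩ Gita: 17:40–18:20, 18:30–19:20.
Pablo ∩ Aarav ∩ Hassan ∩ Gita ∩ Ravi: (none).
Pablo ∩ Aarav ∩ Hassan ∩ Gita ∩ Ravi ∩ Wei: (none).
Windows ≥ 30 min: (none).

none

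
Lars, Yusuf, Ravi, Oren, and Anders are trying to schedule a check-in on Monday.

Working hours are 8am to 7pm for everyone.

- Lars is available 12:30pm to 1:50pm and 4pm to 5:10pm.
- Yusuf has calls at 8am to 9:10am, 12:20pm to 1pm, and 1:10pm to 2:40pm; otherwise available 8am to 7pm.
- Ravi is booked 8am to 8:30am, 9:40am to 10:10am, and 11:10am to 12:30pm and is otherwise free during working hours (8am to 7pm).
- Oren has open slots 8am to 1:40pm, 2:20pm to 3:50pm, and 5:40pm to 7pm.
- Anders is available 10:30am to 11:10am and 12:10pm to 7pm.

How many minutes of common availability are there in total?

Yusuf free within 08:00–19:00: 09:10–12:20, 13:00–13:10, 14:40–19:00.
Ravi free within 08:00–19:00: 08:30–09:40, 10:10–11:10, 12:30–19:00.
Lars ∩ Yusuf: 13:00–13:10, 16:00–17:10.
Lars ∩ Yusuf ∩ Ravi: 13:00–13:10, 16:00–17:10.
Lars ∩ Yusuf ∩ Ravi ∩ Oren: 13:00–13:10.
Lars ∩ Yusuf ∩ Ravi ∩ Oren ∩ Anders: 13:00–13:10.
Total common minutes: 10.

10 minutes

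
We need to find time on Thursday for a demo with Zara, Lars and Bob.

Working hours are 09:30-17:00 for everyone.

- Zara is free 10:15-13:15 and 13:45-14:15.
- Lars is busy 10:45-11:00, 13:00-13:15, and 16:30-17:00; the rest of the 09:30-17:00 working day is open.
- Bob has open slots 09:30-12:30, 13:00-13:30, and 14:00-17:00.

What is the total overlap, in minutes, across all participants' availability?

Lars free within 09:30–17:00: 09:30–10:45, 11:00–13:00, 13:15–16:30.
Zara ∩ Lars: 10:15–10:45, 11:00–13:00, 13:45–14:15.
Zara ∩ Lars ∩ Bob: 10:15–10:45, 11:00–12:30, 14:00–14:15.
Total common minutes: 30 + 90 + 15 = 135.

135 minutes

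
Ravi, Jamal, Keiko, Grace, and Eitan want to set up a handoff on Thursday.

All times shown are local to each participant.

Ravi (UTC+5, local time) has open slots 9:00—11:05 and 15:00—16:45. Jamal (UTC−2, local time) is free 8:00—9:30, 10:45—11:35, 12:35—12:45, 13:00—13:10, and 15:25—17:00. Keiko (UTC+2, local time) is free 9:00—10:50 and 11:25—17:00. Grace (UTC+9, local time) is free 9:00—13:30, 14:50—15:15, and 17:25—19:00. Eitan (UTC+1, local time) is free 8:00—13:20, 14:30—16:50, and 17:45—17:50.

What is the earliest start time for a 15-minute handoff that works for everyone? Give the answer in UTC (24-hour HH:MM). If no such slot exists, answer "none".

none

Ravi → UTC: 04:00–06:05, 10:00–11:45.
Jamal → UTC: 10:00–11:30, 12:45–13:35, 14:35–14:45, 15:00–15:10, 17:25–19:00.
Keiko → UTC: 07:00–08:50, 09:25–15:00.
Grace → UTC: 00:00–04:30, 05:50–06:15, 08:25–10:00.
Eitan → UTC: 07:00–12:20, 13:30–15:50, 16:45–16:50.
Ravi ∩ Jamal: 10:00–11:30.
Ravi ∩ Jamal ∩ Keiko: 10:00–11:30.
Ravi ∩ Jamal ∩ Keiko ∩ Grace: (none).
Ravi ∩ Jamal ∩ Keiko ∩ Grace ∩ Eitan: (none).
Windows ≥ 15 min: (none).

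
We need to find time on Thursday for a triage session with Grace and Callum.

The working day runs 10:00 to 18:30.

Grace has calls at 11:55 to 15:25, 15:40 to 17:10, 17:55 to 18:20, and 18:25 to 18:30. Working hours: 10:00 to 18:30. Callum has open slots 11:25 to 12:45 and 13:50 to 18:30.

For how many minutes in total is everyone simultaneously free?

Grace free within 10:00–18:30: 10:00–11:55, 15:25–15:40, 17:10–17:55, 18:20–18:25.
Grace ∩ Callum: 11:25–11:55, 15:25–15:40, 17:10–17:55, 18:20–18:25.
Total common minutes: 30 + 15 + 45 + 5 = 95.

95 minutes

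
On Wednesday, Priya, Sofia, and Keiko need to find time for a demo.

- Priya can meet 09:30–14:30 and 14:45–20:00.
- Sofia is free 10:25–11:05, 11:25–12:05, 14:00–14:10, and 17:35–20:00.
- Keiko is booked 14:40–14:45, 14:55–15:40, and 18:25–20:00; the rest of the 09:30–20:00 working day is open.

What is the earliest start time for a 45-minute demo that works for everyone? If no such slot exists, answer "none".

17:35

Keiko free within 09:30–20:00: 09:30–14:40, 14:45–14:55, 15:40–18:25.
Priya ∩ Sofia: 10:25–11:05, 11:25–12:05, 14:00–14:10, 17:35–20:00.
Priya ∩ Sofia ∩ Keiko: 10:25–11:05, 11:25–12:05, 14:00–14:10, 17:35–18:25.
Windows ≥ 45 min: 17:35–18:25.
Earliest such window starts at 17:35.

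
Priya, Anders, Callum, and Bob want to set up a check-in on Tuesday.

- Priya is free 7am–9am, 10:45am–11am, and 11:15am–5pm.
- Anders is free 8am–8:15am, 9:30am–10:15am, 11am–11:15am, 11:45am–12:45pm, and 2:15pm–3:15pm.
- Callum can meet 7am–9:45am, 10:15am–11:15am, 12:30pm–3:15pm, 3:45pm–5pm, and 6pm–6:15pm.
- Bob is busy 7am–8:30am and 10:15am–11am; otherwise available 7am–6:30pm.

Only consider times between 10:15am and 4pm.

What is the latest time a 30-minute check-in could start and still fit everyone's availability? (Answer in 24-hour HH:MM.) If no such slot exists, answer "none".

Bob free within 07:00–18:30: 08:30–10:15, 11:00–18:30.
Priya ∩ Anders: 08:00–08:15, 11:45–12:45, 14:15–15:15.
Priya ∩ Anders ∩ Callum: 08:00–08:15, 12:30–12:45, 14:15–15:15.
Priya ∩ Anders ∩ Callum ∩ Bob: 12:30–12:45, 14:15–15:15.
Restricted to 10:15–16:00: 12:30–12:45, 14:15–15:15.
Windows ≥ 30 min: 14:15–15:15.
Latest start in the last window 14:15–15:15 is 15:15 − 30 min = 14:45.

14:45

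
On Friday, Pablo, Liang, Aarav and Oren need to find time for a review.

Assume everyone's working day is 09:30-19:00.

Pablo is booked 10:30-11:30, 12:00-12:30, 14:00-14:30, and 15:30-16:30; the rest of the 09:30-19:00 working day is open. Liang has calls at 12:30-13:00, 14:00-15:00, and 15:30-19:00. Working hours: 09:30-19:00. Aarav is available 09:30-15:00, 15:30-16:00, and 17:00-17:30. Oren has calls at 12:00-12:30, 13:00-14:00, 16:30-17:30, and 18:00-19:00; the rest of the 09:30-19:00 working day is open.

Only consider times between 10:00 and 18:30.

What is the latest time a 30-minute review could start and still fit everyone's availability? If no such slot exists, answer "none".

11:30

Pablo free within 09:30–19:00: 09:30–10:30, 11:30–12:00, 12:30–14:00, 14:30–15:30, 16:30–19:00.
Liang free within 09:30–19:00: 09:30–12:30, 13:00–14:00, 15:00–15:30.
Oren free within 09:30–19:00: 09:30–12:00, 12:30–13:00, 14:00–16:30, 17:30–18:00.
Pablo ∩ Liang: 09:30–10:30, 11:30–12:00, 13:00–14:00, 15:00–15:30.
Pablo ∩ Liang ∩ Aarav: 09:30–10:30, 11:30–12:00, 13:00–14:00.
Pablo ∩ Liang ∩ Aarav ∩ Oren: 09:30–10:30, 11:30–12:00.
Restricted to 10:00–18:30: 10:00–10:30, 11:30–12:00.
Windows ≥ 30 min: 10:00–10:30, 11:30–12:00.
Latest start in the last window 11:30–12:00 is 12:00 − 30 min = 11:30.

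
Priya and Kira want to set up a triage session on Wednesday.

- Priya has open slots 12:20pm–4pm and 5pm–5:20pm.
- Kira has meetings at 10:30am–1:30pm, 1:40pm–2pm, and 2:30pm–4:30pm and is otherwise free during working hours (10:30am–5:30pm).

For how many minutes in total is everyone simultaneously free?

60 minutes

Kira free within 10:30–17:30: 13:30–13:40, 14:00–14:30, 16:30–17:30.
Priya ∩ Kira: 13:30–13:40, 14:00–14:30, 17:00–17:20.
Total common minutes: 10 + 30 + 20 = 60.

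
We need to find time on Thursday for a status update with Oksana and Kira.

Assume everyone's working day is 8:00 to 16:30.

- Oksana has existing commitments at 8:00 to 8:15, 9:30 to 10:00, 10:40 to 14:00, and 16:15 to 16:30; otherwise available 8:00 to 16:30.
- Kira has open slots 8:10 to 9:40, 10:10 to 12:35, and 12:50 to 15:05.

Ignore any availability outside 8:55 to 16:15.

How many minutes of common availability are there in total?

Oksana free within 08:00–16:30: 08:15–09:30, 10:00–10:40, 14:00–16:15.
Oksana ∩ Kira: 08:15–09:30, 10:10–10:40, 14:00–15:05.
Restricted to 08:55–16:15: 08:55–09:30, 10:10–10:40, 14:00–15:05.
Total common minutes: 35 + 30 + 65 = 130.

130 minutes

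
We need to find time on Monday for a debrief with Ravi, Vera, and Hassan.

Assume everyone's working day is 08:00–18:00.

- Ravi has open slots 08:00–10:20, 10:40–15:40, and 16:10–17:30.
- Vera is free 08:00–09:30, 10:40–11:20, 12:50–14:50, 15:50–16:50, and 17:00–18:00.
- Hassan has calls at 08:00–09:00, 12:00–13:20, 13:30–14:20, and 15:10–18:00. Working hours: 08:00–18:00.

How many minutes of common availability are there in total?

Hassan free within 08:00–18:00: 09:00–12:00, 13:20–13:30, 14:20–15:10.
Ravi ∩ Vera: 08:00–09:30, 10:40–11:20, 12:50–14:50, 16:10–16:50, 17:00–17:30.
Ravi ∩ Vera ∩ Hassan: 09:00–09:30, 10:40–11:20, 13:20–13:30, 14:20–14:50.
Total common minutes: 30 + 40 + 10 + 30 = 110.

110 minutes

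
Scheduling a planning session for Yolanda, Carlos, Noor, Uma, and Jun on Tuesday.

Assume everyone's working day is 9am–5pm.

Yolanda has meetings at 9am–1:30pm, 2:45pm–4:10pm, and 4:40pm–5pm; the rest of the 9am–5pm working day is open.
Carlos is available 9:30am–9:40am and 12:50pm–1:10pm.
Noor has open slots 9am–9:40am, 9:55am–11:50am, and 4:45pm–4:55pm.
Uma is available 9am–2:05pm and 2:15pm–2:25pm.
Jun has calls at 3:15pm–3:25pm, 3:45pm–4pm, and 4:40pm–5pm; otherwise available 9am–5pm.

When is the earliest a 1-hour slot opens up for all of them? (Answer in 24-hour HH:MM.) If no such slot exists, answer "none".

none

Yolanda free within 09:00–17:00: 13:30–14:45, 16:10–16:40.
Jun free within 09:00–17:00: 09:00–15:15, 15:25–15:45, 16:00–16:40.
Yolanda ∩ Carlos: (none).
Yolanda ∩ Carlos ∩ Noor: (none).
Yolanda ∩ Carlos ∩ Noor ∩ Uma: (none).
Yolanda ∩ Carlos ∩ Noor ∩ Uma ∩ Jun: (none).
Windows ≥ 60 min: (none).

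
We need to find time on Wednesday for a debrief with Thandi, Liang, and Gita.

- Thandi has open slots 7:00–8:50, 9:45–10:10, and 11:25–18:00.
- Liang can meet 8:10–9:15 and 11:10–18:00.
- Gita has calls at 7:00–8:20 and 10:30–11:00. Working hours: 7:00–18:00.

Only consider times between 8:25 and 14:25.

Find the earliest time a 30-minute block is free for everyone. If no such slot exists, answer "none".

Gita free within 07:00–18:00: 08:20–10:30, 11:00–18:00.
Thandi ∩ Liang: 08:10–08:50, 11:25–18:00.
Thandi ∩ Liang ∩ Gita: 08:20–08:50, 11:25–18:00.
Restricted to 08:25–14:25: 08:25–08:50, 11:25–14:25.
Windows ≥ 30 min: 11:25–14:25.
Earliest such window starts at 11:25.

11:25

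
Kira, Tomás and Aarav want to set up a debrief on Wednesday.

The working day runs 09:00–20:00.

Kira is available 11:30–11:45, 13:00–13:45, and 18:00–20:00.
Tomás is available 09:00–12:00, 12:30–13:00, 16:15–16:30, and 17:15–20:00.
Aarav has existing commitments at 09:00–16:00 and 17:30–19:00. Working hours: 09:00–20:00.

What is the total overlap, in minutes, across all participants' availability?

Aarav free within 09:00–20:00: 16:00–17:30, 19:00–20:00.
Kira ∩ Tomás: 11:30–11:45, 18:00–20:00.
Kira ∩ Tomás ∩ Aarav: 19:00–20:00.
Total common minutes: 60.

60 minutes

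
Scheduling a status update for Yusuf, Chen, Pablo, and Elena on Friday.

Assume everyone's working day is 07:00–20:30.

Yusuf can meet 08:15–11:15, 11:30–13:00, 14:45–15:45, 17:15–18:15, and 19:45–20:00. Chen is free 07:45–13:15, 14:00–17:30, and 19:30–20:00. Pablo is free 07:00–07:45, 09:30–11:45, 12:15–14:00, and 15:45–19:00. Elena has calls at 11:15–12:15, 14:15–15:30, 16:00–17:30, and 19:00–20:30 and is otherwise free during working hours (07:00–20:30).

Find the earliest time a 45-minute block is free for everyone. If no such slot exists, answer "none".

Elena free within 07:00–20:30: 07:00–11:15, 12:15–14:15, 15:30–16:00, 17:30–19:00.
Yusuf ∩ Chen: 08:15–11:15, 11:30–13:00, 14:45–15:45, 17:15–17:30, 19:45–20:00.
Yusuf ∩ Chen ∩ Pablo: 09:30–11:15, 11:30–11:45, 12:15–13:00, 17:15–17:30.
Yusuf ∩ Chen ∩ Pablo ∩ Elena: 09:30–11:15, 12:15–13:00.
Windows ≥ 45 min: 09:30–11:15, 12:15–13:00.
Earliest such window starts at 09:30.

09:30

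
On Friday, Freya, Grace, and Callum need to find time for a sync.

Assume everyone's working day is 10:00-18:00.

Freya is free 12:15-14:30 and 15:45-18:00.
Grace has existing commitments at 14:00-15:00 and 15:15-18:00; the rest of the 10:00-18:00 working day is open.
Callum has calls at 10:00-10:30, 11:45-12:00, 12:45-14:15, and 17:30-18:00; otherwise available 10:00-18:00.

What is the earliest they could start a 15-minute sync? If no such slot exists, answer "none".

Grace free within 10:00–18:00: 10:00–14:00, 15:00–15:15.
Callum free within 10:00–18:00: 10:30–11:45, 12:00–12:45, 14:15–17:30.
Freya ∩ Grace: 12:15–14:00.
Freya ∩ Grace ∩ Callum: 12:15–12:45.
Windows ≥ 15 min: 12:15–12:45.
Earliest such window starts at 12:15.

12:15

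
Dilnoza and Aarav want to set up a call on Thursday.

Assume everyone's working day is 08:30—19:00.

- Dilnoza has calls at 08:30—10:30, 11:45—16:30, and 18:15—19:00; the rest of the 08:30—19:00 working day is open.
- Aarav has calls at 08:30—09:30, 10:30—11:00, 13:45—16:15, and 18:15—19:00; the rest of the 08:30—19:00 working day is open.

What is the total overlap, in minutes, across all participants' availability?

150 minutes

Dilnoza free within 08:30–19:00: 10:30–11:45, 16:30–18:15.
Aarav free within 08:30–19:00: 09:30–10:30, 11:00–13:45, 16:15–18:15.
Dilnoza ∩ Aarav: 11:00–11:45, 16:30–18:15.
Total common minutes: 45 + 105 = 150.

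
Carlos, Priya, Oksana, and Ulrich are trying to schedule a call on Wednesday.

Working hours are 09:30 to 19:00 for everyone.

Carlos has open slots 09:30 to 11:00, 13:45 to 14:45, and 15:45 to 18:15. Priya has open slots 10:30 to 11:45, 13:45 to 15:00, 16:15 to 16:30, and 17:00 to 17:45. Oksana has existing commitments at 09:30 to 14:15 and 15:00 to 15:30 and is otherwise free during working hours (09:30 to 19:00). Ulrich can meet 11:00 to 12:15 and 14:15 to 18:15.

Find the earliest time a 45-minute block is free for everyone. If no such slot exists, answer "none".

Oksana free within 09:30–19:00: 14:15–15:00, 15:30–19:00.
Carlos ∩ Priya: 10:30–11:00, 13:45–14:45, 16:15–16:30, 17:00–17:45.
Carlos ∩ Priya ∩ Oksana: 14:15–14:45, 16:15–16:30, 17:00–17:45.
Carlos ∩ Priya ∩ Oksana ∩ Ulrich: 14:15–14:45, 16:15–16:30, 17:00–17:45.
Windows ≥ 45 min: 17:00–17:45.
Earliest such window starts at 17:00.

17:00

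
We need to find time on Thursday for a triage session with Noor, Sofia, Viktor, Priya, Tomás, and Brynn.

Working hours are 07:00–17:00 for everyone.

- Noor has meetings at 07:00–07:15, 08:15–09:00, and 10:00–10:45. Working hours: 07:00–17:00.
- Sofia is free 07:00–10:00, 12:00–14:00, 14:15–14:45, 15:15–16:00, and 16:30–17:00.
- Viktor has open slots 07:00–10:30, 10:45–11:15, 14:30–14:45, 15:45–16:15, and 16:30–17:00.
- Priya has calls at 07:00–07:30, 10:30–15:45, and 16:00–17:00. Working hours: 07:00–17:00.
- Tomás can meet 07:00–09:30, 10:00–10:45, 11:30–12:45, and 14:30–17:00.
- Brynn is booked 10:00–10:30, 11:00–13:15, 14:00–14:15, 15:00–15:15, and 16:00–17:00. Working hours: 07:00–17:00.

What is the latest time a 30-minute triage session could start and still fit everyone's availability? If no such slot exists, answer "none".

Noor free within 07:00–17:00: 07:15–08:15, 09:00–10:00, 10:45–17:00.
Priya free within 07:00–17:00: 07:30–10:30, 15:45–16:00.
Brynn free within 07:00–17:00: 07:00–10:00, 10:30–11:00, 13:15–14:00, 14:15–15:00, 15:15–16:00.
Noor ∩ Sofia: 07:15–08:15, 09:00–10:00, 12:00–14:00, 14:15–14:45, 15:15–16:00, 16:30–17:00.
Noor ∩ Sofia ∩ Viktor: 07:15–08:15, 09:00–10:00, 14:30–14:45, 15:45–16:00, 16:30–17:00.
Noor ∩ Sofia ∩ Viktor ∩ Priya: 07:30–08:15, 09:00–10:00, 15:45–16:00.
Noor ∩ Sofia ∩ Viktor ∩ Priya ∩ Tomás: 07:30–08:15, 09:00–09:30, 15:45–16:00.
Noor ∩ Sofia ∩ Viktor ∩ Priya ∩ Tomás ∩ Brynn: 07:30–08:15, 09:00–09:30, 15:45–16:00.
Windows ≥ 30 min: 07:30–08:15, 09:00–09:30.
Latest start in the last window 09:00–09:30 is 09:30 − 30 min = 09:00.

09:00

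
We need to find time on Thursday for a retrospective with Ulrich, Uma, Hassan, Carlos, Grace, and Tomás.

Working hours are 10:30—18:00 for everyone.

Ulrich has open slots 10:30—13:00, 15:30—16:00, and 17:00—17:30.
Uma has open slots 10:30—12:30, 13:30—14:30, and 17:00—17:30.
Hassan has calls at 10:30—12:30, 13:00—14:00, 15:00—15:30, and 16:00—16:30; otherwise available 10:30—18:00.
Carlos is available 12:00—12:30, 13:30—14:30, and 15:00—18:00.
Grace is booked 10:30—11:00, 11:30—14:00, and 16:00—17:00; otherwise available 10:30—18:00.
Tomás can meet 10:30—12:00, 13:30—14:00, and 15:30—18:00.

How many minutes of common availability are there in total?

Hassan free within 10:30–18:00: 12:30–13:00, 14:00–15:00, 15:30–16:00, 16:30–18:00.
Grace free within 10:30–18:00: 11:00–11:30, 14:00–16:00, 17:00–18:00.
Ulrich ∩ Uma: 10:30–12:30, 17:00–17:30.
Ulrich ∩ Uma ∩ Hassan: 17:00–17:30.
Ulrich ∩ Uma ∩ Hassan ∩ Carlos: 17:00–17:30.
Ulrich ∩ Uma ∩ Hassan ∩ Carlos ∩ Grace: 17:00–17:30.
Ulrich ∩ Uma ∩ Hassan ∩ Carlos ∩ Grace ∩ Tomás: 17:00–17:30.
Total common minutes: 30.

30 minutes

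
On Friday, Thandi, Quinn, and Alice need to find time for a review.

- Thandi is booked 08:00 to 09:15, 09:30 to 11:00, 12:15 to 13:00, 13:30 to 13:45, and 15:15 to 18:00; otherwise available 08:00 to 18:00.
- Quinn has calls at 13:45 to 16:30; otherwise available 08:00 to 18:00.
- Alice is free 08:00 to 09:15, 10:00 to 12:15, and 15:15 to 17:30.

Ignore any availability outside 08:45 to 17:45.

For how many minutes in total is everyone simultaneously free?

75 minutes

Thandi free within 08:00–18:00: 09:15–09:30, 11:00–12:15, 13:00–13:30, 13:45–15:15.
Quinn free within 08:00–18:00: 08:00–13:45, 16:30–18:00.
Thandi ∩ Quinn: 09:15–09:30, 11:00–12:15, 13:00–13:30.
Thandi ∩ Quinn ∩ Alice: 11:00–12:15.
Restricted to 08:45–17:45: 11:00–12:15.
Total common minutes: 75.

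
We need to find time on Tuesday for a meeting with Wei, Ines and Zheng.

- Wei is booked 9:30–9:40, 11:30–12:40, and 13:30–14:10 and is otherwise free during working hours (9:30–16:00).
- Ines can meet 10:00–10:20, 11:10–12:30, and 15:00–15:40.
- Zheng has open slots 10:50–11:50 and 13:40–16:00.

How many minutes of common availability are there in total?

Wei free within 09:30–16:00: 09:40–11:30, 12:40–13:30, 14:10–16:00.
Wei ∩ Ines: 10:00–10:20, 11:10–11:30, 15:00–15:40.
Wei ∩ Ines ∩ Zheng: 11:10–11:30, 15:00–15:40.
Total common minutes: 20 + 40 = 60.

60 minutes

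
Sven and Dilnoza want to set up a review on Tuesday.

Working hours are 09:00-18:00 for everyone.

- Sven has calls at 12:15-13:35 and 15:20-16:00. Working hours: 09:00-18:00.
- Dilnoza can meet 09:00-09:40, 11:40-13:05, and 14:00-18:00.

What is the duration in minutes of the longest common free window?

120 minutes

Sven free within 09:00–18:00: 09:00–12:15, 13:35–15:20, 16:00–18:00.
Sven ∩ Dilnoza: 09:00–09:40, 11:40–12:15, 14:00–15:20, 16:00–18:00.
Common window lengths: 40, 35, 80, 120 min; longest is 120.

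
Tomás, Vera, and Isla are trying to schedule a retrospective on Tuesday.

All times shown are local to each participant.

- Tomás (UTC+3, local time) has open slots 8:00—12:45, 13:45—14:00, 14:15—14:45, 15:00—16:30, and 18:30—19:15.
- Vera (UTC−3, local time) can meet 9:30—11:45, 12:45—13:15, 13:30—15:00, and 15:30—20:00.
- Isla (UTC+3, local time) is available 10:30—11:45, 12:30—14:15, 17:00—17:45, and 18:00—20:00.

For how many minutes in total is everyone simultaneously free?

30 minutes

Tomás → UTC: 05:00–09:45, 10:45–11:00, 11:15–11:45, 12:00–13:30, 15:30–16:15.
Vera → UTC: 12:30–14:45, 15:45–16:15, 16:30–18:00, 18:30–23:00.
Isla → UTC: 07:30–08:45, 09:30–11:15, 14:00–14:45, 15:00–17:00.
Tomás ∩ Vera: 12:30–13:30, 15:45–16:15.
Tomás ∩ Vera ∩ Isla: 15:45–16:15.
Total common minutes: 30.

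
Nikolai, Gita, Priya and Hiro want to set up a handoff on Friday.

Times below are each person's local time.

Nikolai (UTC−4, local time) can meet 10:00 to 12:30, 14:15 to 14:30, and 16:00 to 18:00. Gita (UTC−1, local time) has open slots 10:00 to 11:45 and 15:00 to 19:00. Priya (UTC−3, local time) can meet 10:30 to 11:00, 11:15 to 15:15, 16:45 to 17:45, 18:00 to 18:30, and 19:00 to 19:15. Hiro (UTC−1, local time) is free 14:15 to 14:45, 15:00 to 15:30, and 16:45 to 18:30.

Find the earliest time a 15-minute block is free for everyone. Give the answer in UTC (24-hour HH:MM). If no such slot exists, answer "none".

Nikolai → UTC: 14:00–16:30, 18:15–18:30, 20:00–22:00.
Gita → UTC: 11:00–12:45, 16:00–20:00.
Priya → UTC: 13:30–14:00, 14:15–18:15, 19:45–20:45, 21:00–21:30, 22:00–22:15.
Hiro → UTC: 15:15–15:45, 16:00–16:30, 17:45–19:30.
Nikolai ∩ Gita: 16:00–16:30, 18:15–18:30.
Nikolai ∩ Gita ∩ Priya: 16:00–16:30.
Nikolai ∩ Gita ∩ Priya ∩ Hiro: 16:00–16:30.
Windows ≥ 15 min: 16:00–16:30.
Earliest such window starts at 16:00.

16:00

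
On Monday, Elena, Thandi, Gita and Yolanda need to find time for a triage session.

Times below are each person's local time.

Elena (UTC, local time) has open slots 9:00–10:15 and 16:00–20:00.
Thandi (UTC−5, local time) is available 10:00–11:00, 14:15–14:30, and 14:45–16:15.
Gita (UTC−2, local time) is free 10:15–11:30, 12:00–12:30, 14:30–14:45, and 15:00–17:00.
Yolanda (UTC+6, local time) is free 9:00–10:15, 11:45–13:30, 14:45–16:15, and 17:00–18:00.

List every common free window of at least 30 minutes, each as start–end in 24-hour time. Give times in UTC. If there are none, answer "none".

none

Elena → UTC: 09:00–10:15, 16:00–20:00.
Thandi → UTC: 15:00–16:00, 19:15–19:30, 19:45–21:15.
Gita → UTC: 12:15–13:30, 14:00–14:30, 16:30–16:45, 17:00–19:00.
Yolanda → UTC: 03:00–04:15, 05:45–07:30, 08:45–10:15, 11:00–12:00.
Elena ∩ Thandi: 19:15–19:30, 19:45–20:00.
Elena ∩ Thandi ∩ Gita: (none).
Elena ∩ Thandi ∩ Gita ∩ Yolanda: (none).
Windows ≥ 30 min: (none).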